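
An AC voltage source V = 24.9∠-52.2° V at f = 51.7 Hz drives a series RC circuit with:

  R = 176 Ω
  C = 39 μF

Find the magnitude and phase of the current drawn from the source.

Step 1 — Angular frequency: ω = 2π·f = 2π·51.7 = 324.8 rad/s.
Step 2 — Component impedances:
  R: Z = R = 176 Ω
  C: Z = 1/(jωC) = -j/(ω·C) = 0 - j78.93 Ω
Step 3 — Series combination: Z_total = R + C = 176 - j78.93 Ω = 192.9∠-24.2° Ω.
Step 4 — Source phasor: V = 24.9∠-52.2° V = 15.26 - j19.67 V.
Step 5 — Ohm's law: I = V / Z_total = (15.26 - j19.67) / (176 - j78.93) = 0.1139 - j0.06069 A.
Step 6 — Convert to polar: |I| = 0.1291 A, ∠I = -28.0°.

I = 0.1291∠-28.0° A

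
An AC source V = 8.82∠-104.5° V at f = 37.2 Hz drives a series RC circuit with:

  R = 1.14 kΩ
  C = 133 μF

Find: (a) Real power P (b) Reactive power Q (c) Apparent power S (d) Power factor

Step 1 — Angular frequency: ω = 2π·f = 2π·37.2 = 233.7 rad/s.
Step 2 — Component impedances:
  R: Z = R = 1140 Ω
  C: Z = 1/(jωC) = -j/(ω·C) = 0 - j32.17 Ω
Step 3 — Series combination: Z_total = R + C = 1140 - j32.17 Ω = 1140∠-1.6° Ω.
Step 4 — Source phasor: V = 8.82∠-104.5° V = -2.208 - j8.539 V.
Step 5 — Current: I = V / Z = -0.001724 - j0.007539 A = 0.007734∠-102.9° A.
Step 6 — Complex power: S = V·I* = 0.06818 - j0.001924 VA.
Step 7 — Real power: P = Re(S) = 0.06818 W.
Step 8 — Reactive power: Q = Im(S) = -0.001924 VAR.
Step 9 — Apparent power: |S| = 0.06821 VA.
Step 10 — Power factor: PF = P/|S| = 0.9996 (leading).

(a) P = 0.06818 W  (b) Q = -0.001924 VAR  (c) S = 0.06821 VA  (d) PF = 0.9996 (leading)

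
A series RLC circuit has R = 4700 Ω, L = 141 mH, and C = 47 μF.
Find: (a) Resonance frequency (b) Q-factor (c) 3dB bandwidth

Step 1 — Resonance: ω₀ = 1/√(LC) = 1/√(0.141·4.7e-05) = 388.5 rad/s.
Step 2 — f₀ = ω₀/(2π) = 61.82 Hz.
Step 3 — Series Q: Q = ω₀L/R = 388.5·0.141/4700 = 0.01165.
Step 4 — Bandwidth: Δω = ω₀/Q = 3.333e+04 rad/s; BW = Δω/(2π) = 5305 Hz.

(a) f₀ = 61.82 Hz  (b) Q = 0.01165  (c) BW = 5305 Hz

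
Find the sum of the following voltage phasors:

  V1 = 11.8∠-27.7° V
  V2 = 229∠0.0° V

Step 1 — Convert each phasor to rectangular form:
  V1 = 11.8·(cos(-27.7°) + j·sin(-27.7°)) = 10.45 - j5.485 V
  V2 = 229·(cos(0.0°) + j·sin(0.0°)) = 229 V
Step 2 — Sum components: V_total = 239.4 - j5.485 V.
Step 3 — Convert to polar: |V_total| = 239.5 V, ∠V_total = -1.3°.

V_total = 239.5∠-1.3° V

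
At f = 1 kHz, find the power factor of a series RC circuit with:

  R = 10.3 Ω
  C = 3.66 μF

Step 1 — Angular frequency: ω = 2π·f = 2π·1000 = 6283 rad/s.
Step 2 — Component impedances:
  R: Z = R = 10.3 Ω
  C: Z = 1/(jωC) = -j/(ω·C) = 0 - j43.48 Ω
Step 3 — Series combination: Z_total = R + C = 10.3 - j43.48 Ω = 44.69∠-76.7° Ω.
Step 4 — Power factor: PF = cos(φ) = Re(Z)/|Z| = 10.3/44.69 = 0.2305.
Step 5 — Type: Im(Z) = -43.48 ⇒ leading (phase φ = -76.7°).

PF = 0.2305 (leading, φ = -76.7°)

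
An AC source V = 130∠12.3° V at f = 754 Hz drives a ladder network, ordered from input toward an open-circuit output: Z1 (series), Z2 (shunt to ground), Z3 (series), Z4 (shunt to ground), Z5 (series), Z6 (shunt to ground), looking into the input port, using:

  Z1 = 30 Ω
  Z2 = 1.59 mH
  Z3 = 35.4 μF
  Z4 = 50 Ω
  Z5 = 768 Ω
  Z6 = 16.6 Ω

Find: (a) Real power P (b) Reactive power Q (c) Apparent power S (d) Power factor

Step 1 — Angular frequency: ω = 2π·f = 2π·754 = 4738 rad/s.
Step 2 — Component impedances:
  Z1: Z = R = 30 Ω
  Z2: Z = jωL = j·4738·0.00159 = 0 + j7.533 Ω
  Z3: Z = 1/(jωC) = -j/(ω·C) = 0 - j5.963 Ω
  Z4: Z = R = 50 Ω
  Z5: Z = R = 768 Ω
  Z6: Z = R = 16.6 Ω
Step 3 — Ladder network (open output): work backward from the far end, alternating series and parallel combinations. Z_in = 31.21 + j7.492 Ω = 32.09∠13.5° Ω.
Step 4 — Source phasor: V = 130∠12.3° V = 127 + j27.69 V.
Step 5 — Current: I = V / Z = 4.05 - j0.0849 A = 4.051∠-1.2° A.
Step 6 — Complex power: S = V·I* = 512 + j122.9 VA.
Step 7 — Real power: P = Re(S) = 512 W.
Step 8 — Reactive power: Q = Im(S) = 122.9 VAR.
Step 9 — Apparent power: |S| = 526.6 VA.
Step 10 — Power factor: PF = P/|S| = 0.9724 (lagging).

(a) P = 512 W  (b) Q = 122.9 VAR  (c) S = 526.6 VA  (d) PF = 0.9724 (lagging)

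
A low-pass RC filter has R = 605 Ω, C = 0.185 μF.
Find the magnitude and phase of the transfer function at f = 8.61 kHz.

Step 1 — Angular frequency: ω = 2π·8610 = 5.41e+04 rad/s.
Step 2 — Transfer function: H(jω) = 1/(1 + jωRC).
Step 3 — Denominator: 1 + jωRC = 1 + j·5.41e+04·605·1.85e-07 = 1 + j6.055.
Step 4 — H = 0.02655 - j0.1608.
Step 5 — Magnitude: |H| = 0.1629 (-15.8 dB); phase: φ = -80.6°.

|H| = 0.1629 (-15.8 dB), φ = -80.6°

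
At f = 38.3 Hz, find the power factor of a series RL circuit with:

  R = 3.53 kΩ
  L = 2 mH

Step 1 — Angular frequency: ω = 2π·f = 2π·38.3 = 240.6 rad/s.
Step 2 — Component impedances:
  R: Z = R = 3530 Ω
  L: Z = jωL = j·240.6·0.002 = 0 + j0.4813 Ω
Step 3 — Series combination: Z_total = R + L = 3530 + j0.4813 Ω = 3530∠0.0° Ω.
Step 4 — Power factor: PF = cos(φ) = Re(Z)/|Z| = 3530/3530 = 1.
Step 5 — Type: Im(Z) = 0.4813 ⇒ lagging (phase φ = 0.0°).

PF = 1 (lagging, φ = 0.0°)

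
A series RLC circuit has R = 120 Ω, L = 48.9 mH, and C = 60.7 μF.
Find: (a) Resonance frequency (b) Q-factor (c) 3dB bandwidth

Step 1 — Resonance: ω₀ = 1/√(LC) = 1/√(0.0489·6.07e-05) = 580.4 rad/s.
Step 2 — f₀ = ω₀/(2π) = 92.38 Hz.
Step 3 — Series Q: Q = ω₀L/R = 580.4·0.0489/120 = 0.2365.
Step 4 — Bandwidth: Δω = ω₀/Q = 2454 rad/s; BW = Δω/(2π) = 390.6 Hz.

(a) f₀ = 92.38 Hz  (b) Q = 0.2365  (c) BW = 390.6 Hz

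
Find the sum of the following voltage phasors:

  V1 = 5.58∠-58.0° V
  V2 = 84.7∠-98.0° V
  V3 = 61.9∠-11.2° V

Step 1 — Convert each phasor to rectangular form:
  V1 = 5.58·(cos(-58.0°) + j·sin(-58.0°)) = 2.957 - j4.732 V
  V2 = 84.7·(cos(-98.0°) + j·sin(-98.0°)) = -11.79 - j83.88 V
  V3 = 61.9·(cos(-11.2°) + j·sin(-11.2°)) = 60.72 - j12.02 V
Step 2 — Sum components: V_total = 51.89 - j100.6 V.
Step 3 — Convert to polar: |V_total| = 113.2 V, ∠V_total = -62.7°.

V_total = 113.2∠-62.7° V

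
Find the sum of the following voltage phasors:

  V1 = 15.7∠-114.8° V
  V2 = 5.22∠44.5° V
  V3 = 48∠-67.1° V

Step 1 — Convert each phasor to rectangular form:
  V1 = 15.7·(cos(-114.8°) + j·sin(-114.8°)) = -6.585 - j14.25 V
  V2 = 5.22·(cos(44.5°) + j·sin(44.5°)) = 3.723 + j3.659 V
  V3 = 48·(cos(-67.1°) + j·sin(-67.1°)) = 18.68 - j44.22 V
Step 2 — Sum components: V_total = 15.82 - j54.81 V.
Step 3 — Convert to polar: |V_total| = 57.05 V, ∠V_total = -73.9°.

V_total = 57.05∠-73.9° V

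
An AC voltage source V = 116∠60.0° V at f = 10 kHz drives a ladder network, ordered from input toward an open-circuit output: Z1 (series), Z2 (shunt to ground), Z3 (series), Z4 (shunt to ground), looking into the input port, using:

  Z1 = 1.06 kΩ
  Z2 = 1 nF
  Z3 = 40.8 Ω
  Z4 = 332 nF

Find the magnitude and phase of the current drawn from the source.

Step 1 — Angular frequency: ω = 2π·f = 2π·1e+04 = 6.283e+04 rad/s.
Step 2 — Component impedances:
  Z1: Z = R = 1060 Ω
  Z2: Z = 1/(jωC) = -j/(ω·C) = 0 - j1.592e+04 Ω
  Z3: Z = R = 40.8 Ω
  Z4: Z = 1/(jωC) = -j/(ω·C) = 0 - j47.94 Ω
Step 3 — Ladder network (open output): work backward from the far end, alternating series and parallel combinations. Z_in = 1101 - j47.9 Ω = 1102∠-2.5° Ω.
Step 4 — Source phasor: V = 116∠60.0° V = 58 + j100.5 V.
Step 5 — Ohm's law: I = V / Z_total = (58 + j100.5) / (1101 - j47.9) = 0.04864 + j0.0934 A.
Step 6 — Convert to polar: |I| = 0.1053 A, ∠I = 62.5°.

I = 0.1053∠62.5° A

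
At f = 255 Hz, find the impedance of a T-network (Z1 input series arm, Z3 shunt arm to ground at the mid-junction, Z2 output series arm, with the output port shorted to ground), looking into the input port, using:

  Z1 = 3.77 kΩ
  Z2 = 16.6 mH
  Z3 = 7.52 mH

Step 1 — Angular frequency: ω = 2π·f = 2π·255 = 1602 rad/s.
Step 2 — Component impedances:
  Z1: Z = R = 3770 Ω
  Z2: Z = jωL = j·1602·0.0166 = 0 + j26.6 Ω
  Z3: Z = jωL = j·1602·0.00752 = 0 + j12.05 Ω
Step 3 — With the output port shorted to ground, the output series arm Z2 runs from the junction to ground; the shunt arm Z3 also runs from the junction to ground. They appear in parallel: Z3 || Z2 = 0 + j8.292 Ω.
Step 4 — Series with input arm Z1: Z_in = Z1 + (Z3 || Z2) = 3770 + j8.292 Ω = 3770∠0.1° Ω.

Z = 3770 + j8.292 Ω = 3770∠0.1° Ω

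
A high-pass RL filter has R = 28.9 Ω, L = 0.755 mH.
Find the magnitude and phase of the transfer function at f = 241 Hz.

Step 1 — Angular frequency: ω = 2π·241 = 1514 rad/s.
Step 2 — Transfer function: H(jω) = jωL/(R + jωL).
Step 3 — Numerator jωL = j·1.143; denominator R + jωL = 28.9 + j1.143.
Step 4 — H = 0.001562 + j0.0395.
Step 5 — Magnitude: |H| = 0.03953 (-28.1 dB); phase: φ = 87.7°.

|H| = 0.03953 (-28.1 dB), φ = 87.7°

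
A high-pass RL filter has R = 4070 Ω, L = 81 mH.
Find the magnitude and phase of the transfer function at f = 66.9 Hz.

Step 1 — Angular frequency: ω = 2π·66.9 = 420.3 rad/s.
Step 2 — Transfer function: H(jω) = jωL/(R + jωL).
Step 3 — Numerator jωL = j·34.05; denominator R + jωL = 4070 + j34.05.
Step 4 — H = 6.998e-05 + j0.008365.
Step 5 — Magnitude: |H| = 0.008365 (-41.6 dB); phase: φ = 89.5°.

|H| = 0.008365 (-41.6 dB), φ = 89.5°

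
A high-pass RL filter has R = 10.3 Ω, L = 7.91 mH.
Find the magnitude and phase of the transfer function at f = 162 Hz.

Step 1 — Angular frequency: ω = 2π·162 = 1018 rad/s.
Step 2 — Transfer function: H(jω) = jωL/(R + jωL).
Step 3 — Numerator jωL = j·8.051; denominator R + jωL = 10.3 + j8.051.
Step 4 — H = 0.3793 + j0.4852.
Step 5 — Magnitude: |H| = 0.6159 (-4.2 dB); phase: φ = 52.0°.

|H| = 0.6159 (-4.2 dB), φ = 52.0°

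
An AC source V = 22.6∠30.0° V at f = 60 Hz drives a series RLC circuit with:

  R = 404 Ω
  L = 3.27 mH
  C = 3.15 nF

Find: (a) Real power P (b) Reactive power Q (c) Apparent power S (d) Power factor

Step 1 — Angular frequency: ω = 2π·f = 2π·60 = 377 rad/s.
Step 2 — Component impedances:
  R: Z = R = 404 Ω
  L: Z = jωL = j·377·0.00327 = 0 + j1.233 Ω
  C: Z = 1/(jωC) = -j/(ω·C) = 0 - j8.421e+05 Ω
Step 3 — Series combination: Z_total = R + L + C = 404 - j8.421e+05 Ω = 8.421e+05∠-90.0° Ω.
Step 4 — Source phasor: V = 22.6∠30.0° V = 19.57 + j11.3 V.
Step 5 — Current: I = V / Z = -1.341e-05 + j2.325e-05 A = 2.684e-05∠120.0° A.
Step 6 — Complex power: S = V·I* = 2.91e-07 - j0.0006065 VA.
Step 7 — Real power: P = Re(S) = 2.91e-07 W.
Step 8 — Reactive power: Q = Im(S) = -0.0006065 VAR.
Step 9 — Apparent power: |S| = 0.0006065 VA.
Step 10 — Power factor: PF = P/|S| = 0.0004798 (leading).

(a) P = 2.91e-07 W  (b) Q = -0.0006065 VAR  (c) S = 0.0006065 VA  (d) PF = 0.0004798 (leading)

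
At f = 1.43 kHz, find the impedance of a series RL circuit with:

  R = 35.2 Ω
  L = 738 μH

Step 1 — Angular frequency: ω = 2π·f = 2π·1430 = 8985 rad/s.
Step 2 — Component impedances:
  R: Z = R = 35.2 Ω
  L: Z = jωL = j·8985·0.000738 = 0 + j6.631 Ω
Step 3 — Series combination: Z_total = R + L = 35.2 + j6.631 Ω = 35.82∠10.7° Ω.

Z = 35.2 + j6.631 Ω = 35.82∠10.7° Ω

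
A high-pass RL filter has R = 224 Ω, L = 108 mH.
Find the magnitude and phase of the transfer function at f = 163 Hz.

Step 1 — Angular frequency: ω = 2π·163 = 1024 rad/s.
Step 2 — Transfer function: H(jω) = jωL/(R + jωL).
Step 3 — Numerator jωL = j·110.6; denominator R + jωL = 224 + j110.6.
Step 4 — H = 0.196 + j0.397.
Step 5 — Magnitude: |H| = 0.4428 (-7.1 dB); phase: φ = 63.7°.

|H| = 0.4428 (-7.1 dB), φ = 63.7°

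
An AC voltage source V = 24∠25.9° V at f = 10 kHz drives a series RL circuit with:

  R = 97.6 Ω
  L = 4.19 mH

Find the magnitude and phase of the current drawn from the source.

Step 1 — Angular frequency: ω = 2π·f = 2π·1e+04 = 6.283e+04 rad/s.
Step 2 — Component impedances:
  R: Z = R = 97.6 Ω
  L: Z = jωL = j·6.283e+04·0.00419 = 0 + j263.3 Ω
Step 3 — Series combination: Z_total = R + L = 97.6 + j263.3 Ω = 280.8∠69.7° Ω.
Step 4 — Source phasor: V = 24∠25.9° V = 21.59 + j10.48 V.
Step 5 — Ohm's law: I = V / Z_total = (21.59 + j10.48) / (97.6 + j263.3) = 0.06174 - j0.05912 A.
Step 6 — Convert to polar: |I| = 0.08548 A, ∠I = -43.8°.

I = 0.08548∠-43.8° A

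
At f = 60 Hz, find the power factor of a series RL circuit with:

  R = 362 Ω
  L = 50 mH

Step 1 — Angular frequency: ω = 2π·f = 2π·60 = 377 rad/s.
Step 2 — Component impedances:
  R: Z = R = 362 Ω
  L: Z = jωL = j·377·0.05 = 0 + j18.85 Ω
Step 3 — Series combination: Z_total = R + L = 362 + j18.85 Ω = 362.5∠3.0° Ω.
Step 4 — Power factor: PF = cos(φ) = Re(Z)/|Z| = 362/362.5 = 0.9986.
Step 5 — Type: Im(Z) = 18.85 ⇒ lagging (phase φ = 3.0°).

PF = 0.9986 (lagging, φ = 3.0°)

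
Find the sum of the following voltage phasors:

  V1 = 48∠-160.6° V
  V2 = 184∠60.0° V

Step 1 — Convert each phasor to rectangular form:
  V1 = 48·(cos(-160.6°) + j·sin(-160.6°)) = -45.27 - j15.94 V
  V2 = 184·(cos(60.0°) + j·sin(60.0°)) = 92 + j159.3 V
Step 2 — Sum components: V_total = 46.73 + j143.4 V.
Step 3 — Convert to polar: |V_total| = 150.8 V, ∠V_total = 72.0°.

V_total = 150.8∠72.0° V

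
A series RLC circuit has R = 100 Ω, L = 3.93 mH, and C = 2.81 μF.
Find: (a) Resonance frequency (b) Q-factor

Step 1 — Resonance condition Im(Z)=0 gives ω₀ = 1/√(LC).
Step 2 — ω₀ = 1/√(0.00393·2.81e-06) = 9516 rad/s.
Step 3 — f₀ = ω₀/(2π) = 1515 Hz.
Step 4 — Series Q: Q = ω₀L/R = 9516·0.00393/100 = 0.374.

(a) f₀ = 1515 Hz  (b) Q = 0.374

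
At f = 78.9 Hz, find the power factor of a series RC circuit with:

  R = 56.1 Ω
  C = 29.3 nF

Step 1 — Angular frequency: ω = 2π·f = 2π·78.9 = 495.7 rad/s.
Step 2 — Component impedances:
  R: Z = R = 56.1 Ω
  C: Z = 1/(jωC) = -j/(ω·C) = 0 - j6.885e+04 Ω
Step 3 — Series combination: Z_total = R + C = 56.1 - j6.885e+04 Ω = 6.885e+04∠-90.0° Ω.
Step 4 — Power factor: PF = cos(φ) = Re(Z)/|Z| = 56.1/68846 = 0.0008149.
Step 5 — Type: Im(Z) = -6.885e+04 ⇒ leading (phase φ = -90.0°).

PF = 0.0008149 (leading, φ = -90.0°)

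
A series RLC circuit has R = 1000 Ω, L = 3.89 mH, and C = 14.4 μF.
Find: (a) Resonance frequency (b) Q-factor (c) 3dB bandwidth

Step 1 — Resonance condition Im(Z)=0 gives ω₀ = 1/√(LC).
Step 2 — ω₀ = 1/√(0.00389·1.44e-05) = 4225 rad/s.
Step 3 — f₀ = ω₀/(2π) = 672.5 Hz.
Step 4 — Series Q: Q = ω₀L/R = 4225·0.00389/1000 = 0.01644.
Step 5 — 3dB bandwidth: Δω = ω₀/Q = 2.571e+05 rad/s; BW = Δω/(2π) = 4.091e+04 Hz.

(a) f₀ = 672.5 Hz  (b) Q = 0.01644  (c) BW = 4.091e+04 Hz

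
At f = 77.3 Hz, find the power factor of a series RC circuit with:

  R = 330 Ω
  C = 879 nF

Step 1 — Angular frequency: ω = 2π·f = 2π·77.3 = 485.7 rad/s.
Step 2 — Component impedances:
  R: Z = R = 330 Ω
  C: Z = 1/(jωC) = -j/(ω·C) = 0 - j2342 Ω
Step 3 — Series combination: Z_total = R + C = 330 - j2342 Ω = 2365∠-82.0° Ω.
Step 4 — Power factor: PF = cos(φ) = Re(Z)/|Z| = 330/2365 = 0.1395.
Step 5 — Type: Im(Z) = -2342 ⇒ leading (phase φ = -82.0°).

PF = 0.1395 (leading, φ = -82.0°)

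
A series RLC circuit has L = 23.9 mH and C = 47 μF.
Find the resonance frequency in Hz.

Step 1 — Resonance condition Im(Z)=0 gives ω₀ = 1/√(LC).
Step 2 — ω₀ = 1/√(0.0239·4.7e-05) = 943.5 rad/s.
Step 3 — f₀ = ω₀/(2π) = 150.2 Hz.

f₀ = 150.2 Hz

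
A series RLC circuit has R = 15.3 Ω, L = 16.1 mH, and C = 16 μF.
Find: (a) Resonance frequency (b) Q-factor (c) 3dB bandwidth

Step 1 — Resonance condition Im(Z)=0 gives ω₀ = 1/√(LC).
Step 2 — ω₀ = 1/√(0.0161·1.6e-05) = 1970 rad/s.
Step 3 — f₀ = ω₀/(2π) = 313.6 Hz.
Step 4 — Series Q: Q = ω₀L/R = 1970·0.0161/15.3 = 2.073.
Step 5 — 3dB bandwidth: Δω = ω₀/Q = 950.3 rad/s; BW = Δω/(2π) = 151.2 Hz.

(a) f₀ = 313.6 Hz  (b) Q = 2.073  (c) BW = 151.2 Hz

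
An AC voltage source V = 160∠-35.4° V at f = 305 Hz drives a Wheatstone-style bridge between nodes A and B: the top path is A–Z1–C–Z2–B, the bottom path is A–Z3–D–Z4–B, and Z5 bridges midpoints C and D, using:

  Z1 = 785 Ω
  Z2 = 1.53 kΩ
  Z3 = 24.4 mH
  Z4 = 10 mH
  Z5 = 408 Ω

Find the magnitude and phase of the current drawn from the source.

Step 1 — Angular frequency: ω = 2π·f = 2π·305 = 1916 rad/s.
Step 2 — Component impedances:
  Z1: Z = R = 785 Ω
  Z2: Z = R = 1530 Ω
  Z3: Z = jωL = j·1916·0.0244 = 0 + j46.76 Ω
  Z4: Z = jωL = j·1916·0.01 = 0 + j19.16 Ω
  Z5: Z = R = 408 Ω
Step 3 — Bridge requires nodal analysis (the Z5 bridge couples midpoints C and D, so the two paths cannot be reduced to a simple series/parallel combination). Setting node B to ground and injecting 1 A at node A, the 3-node admittance system at A, C, D solves to V_A = Z_AB = 2.515 + j65.82 Ω = 65.87∠87.8° Ω.
Step 4 — Source phasor: V = 160∠-35.4° V = 130.4 - j92.68 V.
Step 5 — Ohm's law: I = V / Z_total = (130.4 - j92.68) / (2.515 + j65.82) = -1.331 - j2.032 A.
Step 6 — Convert to polar: |I| = 2.429 A, ∠I = -123.2°.

I = 2.429∠-123.2° A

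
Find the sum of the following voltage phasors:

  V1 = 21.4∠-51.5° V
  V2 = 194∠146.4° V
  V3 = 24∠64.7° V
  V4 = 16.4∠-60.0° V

Step 1 — Convert each phasor to rectangular form:
  V1 = 21.4·(cos(-51.5°) + j·sin(-51.5°)) = 13.32 - j16.75 V
  V2 = 194·(cos(146.4°) + j·sin(146.4°)) = -161.6 + j107.4 V
  V3 = 24·(cos(64.7°) + j·sin(64.7°)) = 10.26 + j21.7 V
  V4 = 16.4·(cos(-60.0°) + j·sin(-60.0°)) = 8.2 - j14.2 V
Step 2 — Sum components: V_total = -129.8 + j98.11 V.
Step 3 — Convert to polar: |V_total| = 162.7 V, ∠V_total = 142.9°.

V_total = 162.7∠142.9° V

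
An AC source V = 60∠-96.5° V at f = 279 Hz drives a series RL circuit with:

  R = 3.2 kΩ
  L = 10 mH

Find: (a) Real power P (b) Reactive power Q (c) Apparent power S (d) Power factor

Step 1 — Angular frequency: ω = 2π·f = 2π·279 = 1753 rad/s.
Step 2 — Component impedances:
  R: Z = R = 3200 Ω
  L: Z = jωL = j·1753·0.01 = 0 + j17.53 Ω
Step 3 — Series combination: Z_total = R + L = 3200 + j17.53 Ω = 3200∠0.3° Ω.
Step 4 — Source phasor: V = 60∠-96.5° V = -6.792 - j59.61 V.
Step 5 — Current: I = V / Z = -0.002225 - j0.01862 A = 0.01875∠-96.8° A.
Step 6 — Complex power: S = V·I* = 1.125 + j0.006163 VA.
Step 7 — Real power: P = Re(S) = 1.125 W.
Step 8 — Reactive power: Q = Im(S) = 0.006163 VAR.
Step 9 — Apparent power: |S| = 1.125 VA.
Step 10 — Power factor: PF = P/|S| = 1 (lagging).

(a) P = 1.125 W  (b) Q = 0.006163 VAR  (c) S = 1.125 VA  (d) PF = 1 (lagging)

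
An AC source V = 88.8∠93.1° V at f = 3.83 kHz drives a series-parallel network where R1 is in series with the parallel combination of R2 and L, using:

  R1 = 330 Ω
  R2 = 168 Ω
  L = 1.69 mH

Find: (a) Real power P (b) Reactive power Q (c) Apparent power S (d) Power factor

Step 1 — Angular frequency: ω = 2π·f = 2π·3830 = 2.406e+04 rad/s.
Step 2 — Component impedances:
  R1: Z = R = 330 Ω
  R2: Z = R = 168 Ω
  L: Z = jωL = j·2.406e+04·0.00169 = 0 + j40.67 Ω
Step 3 — Parallel branch: R2 || L = 1/(1/R2 + 1/L) = 9.3 + j38.42 Ω.
Step 4 — Series with R1: Z_total = R1 + (R2 || L) = 339.3 + j38.42 Ω = 341.5∠6.5° Ω.
Step 5 — Source phasor: V = 88.8∠93.1° V = -4.802 + j88.67 V.
Step 6 — Current: I = V / Z = 0.01524 + j0.2596 A = 0.2601∠86.6° A.
Step 7 — Complex power: S = V·I* = 22.95 + j2.598 VA.
Step 8 — Real power: P = Re(S) = 22.95 W.
Step 9 — Reactive power: Q = Im(S) = 2.598 VAR.
Step 10 — Apparent power: |S| = 23.09 VA.
Step 11 — Power factor: PF = P/|S| = 0.9937 (lagging).

(a) P = 22.95 W  (b) Q = 2.598 VAR  (c) S = 23.09 VA  (d) PF = 0.9937 (lagging)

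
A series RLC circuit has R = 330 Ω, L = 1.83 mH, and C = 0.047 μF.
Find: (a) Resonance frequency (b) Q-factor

Step 1 — Resonance condition Im(Z)=0 gives ω₀ = 1/√(LC).
Step 2 — ω₀ = 1/√(0.00183·4.7e-08) = 1.078e+05 rad/s.
Step 3 — f₀ = ω₀/(2π) = 1.716e+04 Hz.
Step 4 — Series Q: Q = ω₀L/R = 1.078e+05·0.00183/330 = 0.5979.

(a) f₀ = 1.716e+04 Hz  (b) Q = 0.5979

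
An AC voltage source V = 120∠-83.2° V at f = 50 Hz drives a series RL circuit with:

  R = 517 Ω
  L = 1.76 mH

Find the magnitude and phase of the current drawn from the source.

Step 1 — Angular frequency: ω = 2π·f = 2π·50 = 314.2 rad/s.
Step 2 — Component impedances:
  R: Z = R = 517 Ω
  L: Z = jωL = j·314.2·0.00176 = 0 + j0.5529 Ω
Step 3 — Series combination: Z_total = R + L = 517 + j0.5529 Ω = 517∠0.1° Ω.
Step 4 — Source phasor: V = 120∠-83.2° V = 14.21 - j119.2 V.
Step 5 — Ohm's law: I = V / Z_total = (14.21 - j119.2) / (517 + j0.5529) = 0.02724 - j0.2305 A.
Step 6 — Convert to polar: |I| = 0.2321 A, ∠I = -83.3°.

I = 0.2321∠-83.3° A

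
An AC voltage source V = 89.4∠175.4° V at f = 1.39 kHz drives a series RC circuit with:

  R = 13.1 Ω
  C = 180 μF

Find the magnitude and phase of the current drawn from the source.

Step 1 — Angular frequency: ω = 2π·f = 2π·1390 = 8734 rad/s.
Step 2 — Component impedances:
  R: Z = R = 13.1 Ω
  C: Z = 1/(jωC) = -j/(ω·C) = 0 - j0.6361 Ω
Step 3 — Series combination: Z_total = R + C = 13.1 - j0.6361 Ω = 13.12∠-2.8° Ω.
Step 4 — Source phasor: V = 89.4∠175.4° V = -89.11 + j7.17 V.
Step 5 — Ohm's law: I = V / Z_total = (-89.11 + j7.17) / (13.1 - j0.6361) = -6.813 + j0.2165 A.
Step 6 — Convert to polar: |I| = 6.816 A, ∠I = 178.2°.

I = 6.816∠178.2° A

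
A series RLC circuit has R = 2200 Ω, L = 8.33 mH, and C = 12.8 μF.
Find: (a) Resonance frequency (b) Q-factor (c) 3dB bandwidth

Step 1 — Resonance condition Im(Z)=0 gives ω₀ = 1/√(LC).
Step 2 — ω₀ = 1/√(0.00833·1.28e-05) = 3062 rad/s.
Step 3 — f₀ = ω₀/(2π) = 487.4 Hz.
Step 4 — Series Q: Q = ω₀L/R = 3062·0.00833/2200 = 0.0116.
Step 5 — 3dB bandwidth: Δω = ω₀/Q = 2.641e+05 rad/s; BW = Δω/(2π) = 4.203e+04 Hz.

(a) f₀ = 487.4 Hz  (b) Q = 0.0116  (c) BW = 4.203e+04 Hz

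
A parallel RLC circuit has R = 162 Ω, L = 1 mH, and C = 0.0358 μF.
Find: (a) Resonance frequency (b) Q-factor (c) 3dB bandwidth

Step 1 — Resonance: ω₀ = 1/√(LC) = 1/√(0.001·3.58e-08) = 1.671e+05 rad/s.
Step 2 — f₀ = ω₀/(2π) = 2.66e+04 Hz.
Step 3 — Parallel Q: Q = R/(ω₀L) = 162/(1.671e+05·0.001) = 0.9693.
Step 4 — Bandwidth: Δω = ω₀/Q = 1.724e+05 rad/s; BW = Δω/(2π) = 2.744e+04 Hz.

(a) f₀ = 2.66e+04 Hz  (b) Q = 0.9693  (c) BW = 2.744e+04 Hz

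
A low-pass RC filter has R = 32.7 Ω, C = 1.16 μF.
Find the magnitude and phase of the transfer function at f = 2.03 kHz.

Step 1 — Angular frequency: ω = 2π·2030 = 1.275e+04 rad/s.
Step 2 — Transfer function: H(jω) = 1/(1 + jωRC).
Step 3 — Denominator: 1 + jωRC = 1 + j·1.275e+04·32.7·1.16e-06 = 1 + j0.4838.
Step 4 — H = 0.8103 - j0.392.
Step 5 — Magnitude: |H| = 0.9002 (-0.9 dB); phase: φ = -25.8°.

|H| = 0.9002 (-0.9 dB), φ = -25.8°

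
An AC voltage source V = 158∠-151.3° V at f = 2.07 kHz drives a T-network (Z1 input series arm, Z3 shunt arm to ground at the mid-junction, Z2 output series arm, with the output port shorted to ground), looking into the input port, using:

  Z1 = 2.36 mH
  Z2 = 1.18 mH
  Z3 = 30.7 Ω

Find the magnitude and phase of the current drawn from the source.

Step 1 — Angular frequency: ω = 2π·f = 2π·2070 = 1.301e+04 rad/s.
Step 2 — Component impedances:
  Z1: Z = jωL = j·1.301e+04·0.00236 = 0 + j30.69 Ω
  Z2: Z = jωL = j·1.301e+04·0.00118 = 0 + j15.35 Ω
  Z3: Z = R = 30.7 Ω
Step 3 — With the output port shorted to ground, the output series arm Z2 runs from the junction to ground; the shunt arm Z3 also runs from the junction to ground. They appear in parallel: Z3 || Z2 = 6.138 + j12.28 Ω.
Step 4 — Series with input arm Z1: Z_in = Z1 + (Z3 || Z2) = 6.138 + j42.97 Ω = 43.41∠81.9° Ω.
Step 5 — Source phasor: V = 158∠-151.3° V = -138.6 - j75.88 V.
Step 6 — Ohm's law: I = V / Z_total = (-138.6 - j75.88) / (6.138 + j42.97) = -2.182 + j2.913 A.
Step 7 — Convert to polar: |I| = 3.64 A, ∠I = 126.8°.

I = 3.64∠126.8° A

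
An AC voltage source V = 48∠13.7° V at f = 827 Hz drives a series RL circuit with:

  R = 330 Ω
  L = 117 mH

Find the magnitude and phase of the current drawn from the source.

Step 1 — Angular frequency: ω = 2π·f = 2π·827 = 5196 rad/s.
Step 2 — Component impedances:
  R: Z = R = 330 Ω
  L: Z = jωL = j·5196·0.117 = 0 + j608 Ω
Step 3 — Series combination: Z_total = R + L = 330 + j608 Ω = 691.7∠61.5° Ω.
Step 4 — Source phasor: V = 48∠13.7° V = 46.63 + j11.37 V.
Step 5 — Ohm's law: I = V / Z_total = (46.63 + j11.37) / (330 + j608) = 0.0466 - j0.05141 A.
Step 6 — Convert to polar: |I| = 0.06939 A, ∠I = -47.8°.

I = 0.06939∠-47.8° A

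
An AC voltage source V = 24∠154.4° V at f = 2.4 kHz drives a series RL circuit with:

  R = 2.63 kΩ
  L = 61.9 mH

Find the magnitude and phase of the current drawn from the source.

Step 1 — Angular frequency: ω = 2π·f = 2π·2400 = 1.508e+04 rad/s.
Step 2 — Component impedances:
  R: Z = R = 2630 Ω
  L: Z = jωL = j·1.508e+04·0.0619 = 0 + j933.4 Ω
Step 3 — Series combination: Z_total = R + L = 2630 + j933.4 Ω = 2791∠19.5° Ω.
Step 4 — Source phasor: V = 24∠154.4° V = -21.64 + j10.37 V.
Step 5 — Ohm's law: I = V / Z_total = (-21.64 + j10.37) / (2630 + j933.4) = -0.006066 + j0.006096 A.
Step 6 — Convert to polar: |I| = 0.0086 A, ∠I = 134.9°.

I = 0.0086∠134.9° A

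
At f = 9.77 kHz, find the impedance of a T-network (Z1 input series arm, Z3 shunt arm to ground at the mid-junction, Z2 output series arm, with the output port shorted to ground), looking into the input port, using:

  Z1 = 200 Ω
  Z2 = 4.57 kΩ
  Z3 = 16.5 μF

Step 1 — Angular frequency: ω = 2π·f = 2π·9770 = 6.139e+04 rad/s.
Step 2 — Component impedances:
  Z1: Z = R = 200 Ω
  Z2: Z = R = 4570 Ω
  Z3: Z = 1/(jωC) = -j/(ω·C) = 0 - j0.9873 Ω
Step 3 — With the output port shorted to ground, the output series arm Z2 runs from the junction to ground; the shunt arm Z3 also runs from the junction to ground. They appear in parallel: Z3 || Z2 = 0.0002133 - j0.9873 Ω.
Step 4 — Series with input arm Z1: Z_in = Z1 + (Z3 || Z2) = 200 - j0.9873 Ω = 200∠-0.3° Ω.

Z = 200 - j0.9873 Ω = 200∠-0.3° Ω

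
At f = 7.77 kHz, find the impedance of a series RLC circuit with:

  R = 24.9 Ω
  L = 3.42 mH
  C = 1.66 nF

Step 1 — Angular frequency: ω = 2π·f = 2π·7770 = 4.882e+04 rad/s.
Step 2 — Component impedances:
  R: Z = R = 24.9 Ω
  L: Z = jωL = j·4.882e+04·0.00342 = 0 + j167 Ω
  C: Z = 1/(jωC) = -j/(ω·C) = 0 - j1.234e+04 Ω
Step 3 — Series combination: Z_total = R + L + C = 24.9 - j1.217e+04 Ω = 1.217e+04∠-89.9° Ω.

Z = 24.9 - j1.217e+04 Ω = 1.217e+04∠-89.9° Ω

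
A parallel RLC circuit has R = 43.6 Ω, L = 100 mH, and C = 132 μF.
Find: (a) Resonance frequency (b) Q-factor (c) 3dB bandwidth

Step 1 — Resonance: ω₀ = 1/√(LC) = 1/√(0.1·0.000132) = 275.2 rad/s.
Step 2 — f₀ = ω₀/(2π) = 43.81 Hz.
Step 3 — Parallel Q: Q = R/(ω₀L) = 43.6/(275.2·0.1) = 1.584.
Step 4 — Bandwidth: Δω = ω₀/Q = 173.8 rad/s; BW = Δω/(2π) = 27.65 Hz.

(a) f₀ = 43.81 Hz  (b) Q = 1.584  (c) BW = 27.65 Hz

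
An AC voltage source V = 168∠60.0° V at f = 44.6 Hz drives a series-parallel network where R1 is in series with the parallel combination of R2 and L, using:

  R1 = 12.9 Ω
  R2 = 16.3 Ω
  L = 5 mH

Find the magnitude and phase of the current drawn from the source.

Step 1 — Angular frequency: ω = 2π·f = 2π·44.6 = 280.2 rad/s.
Step 2 — Component impedances:
  R1: Z = R = 12.9 Ω
  R2: Z = R = 16.3 Ω
  L: Z = jωL = j·280.2·0.005 = 0 + j1.401 Ω
Step 3 — Parallel branch: R2 || L = 1/(1/R2 + 1/L) = 0.1196 + j1.391 Ω.
Step 4 — Series with R1: Z_total = R1 + (R2 || L) = 13.02 + j1.391 Ω = 13.09∠6.1° Ω.
Step 5 — Source phasor: V = 168∠60.0° V = 84 + j145.5 V.
Step 6 — Ohm's law: I = V / Z_total = (84 + j145.5) / (13.02 + j1.391) = 7.559 + j10.37 A.
Step 7 — Convert to polar: |I| = 12.83 A, ∠I = 53.9°.

I = 12.83∠53.9° A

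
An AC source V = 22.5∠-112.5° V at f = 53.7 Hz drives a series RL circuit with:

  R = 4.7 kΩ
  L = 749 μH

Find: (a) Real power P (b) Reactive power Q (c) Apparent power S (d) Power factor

Step 1 — Angular frequency: ω = 2π·f = 2π·53.7 = 337.4 rad/s.
Step 2 — Component impedances:
  R: Z = R = 4700 Ω
  L: Z = jωL = j·337.4·0.000749 = 0 + j0.2527 Ω
Step 3 — Series combination: Z_total = R + L = 4700 + j0.2527 Ω = 4700∠0.0° Ω.
Step 4 — Source phasor: V = 22.5∠-112.5° V = -8.61 - j20.79 V.
Step 5 — Current: I = V / Z = -0.001832 - j0.004423 A = 0.004787∠-112.5° A.
Step 6 — Complex power: S = V·I* = 0.1077 + j5.792e-06 VA.
Step 7 — Real power: P = Re(S) = 0.1077 W.
Step 8 — Reactive power: Q = Im(S) = 5.792e-06 VAR.
Step 9 — Apparent power: |S| = 0.1077 VA.
Step 10 — Power factor: PF = P/|S| = 1 (lagging).

(a) P = 0.1077 W  (b) Q = 5.792e-06 VAR  (c) S = 0.1077 VA  (d) PF = 1 (lagging)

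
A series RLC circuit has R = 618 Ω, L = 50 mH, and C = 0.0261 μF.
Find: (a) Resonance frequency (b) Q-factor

Step 1 — Resonance condition Im(Z)=0 gives ω₀ = 1/√(LC).
Step 2 — ω₀ = 1/√(0.05·2.61e-08) = 2.768e+04 rad/s.
Step 3 — f₀ = ω₀/(2π) = 4406 Hz.
Step 4 — Series Q: Q = ω₀L/R = 2.768e+04·0.05/618 = 2.24.

(a) f₀ = 4406 Hz  (b) Q = 2.24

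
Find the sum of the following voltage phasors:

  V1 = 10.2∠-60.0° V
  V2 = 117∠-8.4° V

Step 1 — Convert each phasor to rectangular form:
  V1 = 10.2·(cos(-60.0°) + j·sin(-60.0°)) = 5.1 - j8.833 V
  V2 = 117·(cos(-8.4°) + j·sin(-8.4°)) = 115.7 - j17.09 V
Step 2 — Sum components: V_total = 120.8 - j25.93 V.
Step 3 — Convert to polar: |V_total| = 123.6 V, ∠V_total = -12.1°.

V_total = 123.6∠-12.1° V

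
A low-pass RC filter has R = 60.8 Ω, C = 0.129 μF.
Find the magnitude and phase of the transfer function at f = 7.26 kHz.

Step 1 — Angular frequency: ω = 2π·7260 = 4.562e+04 rad/s.
Step 2 — Transfer function: H(jω) = 1/(1 + jωRC).
Step 3 — Denominator: 1 + jωRC = 1 + j·4.562e+04·60.8·1.29e-07 = 1 + j0.3578.
Step 4 — H = 0.8865 - j0.3172.
Step 5 — Magnitude: |H| = 0.9416 (-0.5 dB); phase: φ = -19.7°.

|H| = 0.9416 (-0.5 dB), φ = -19.7°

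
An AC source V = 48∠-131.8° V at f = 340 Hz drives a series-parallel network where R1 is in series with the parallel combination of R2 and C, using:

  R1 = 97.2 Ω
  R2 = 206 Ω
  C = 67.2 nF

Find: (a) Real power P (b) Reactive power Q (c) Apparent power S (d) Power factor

Step 1 — Angular frequency: ω = 2π·f = 2π·340 = 2136 rad/s.
Step 2 — Component impedances:
  R1: Z = R = 97.2 Ω
  R2: Z = R = 206 Ω
  C: Z = 1/(jωC) = -j/(ω·C) = 0 - j6966 Ω
Step 3 — Parallel branch: R2 || C = 1/(1/R2 + 1/C) = 205.8 - j6.087 Ω.
Step 4 — Series with R1: Z_total = R1 + (R2 || C) = 303 - j6.087 Ω = 303.1∠-1.2° Ω.
Step 5 — Source phasor: V = 48∠-131.8° V = -31.99 - j35.78 V.
Step 6 — Current: I = V / Z = -0.1032 - j0.1202 A = 0.1584∠-130.6° A.
Step 7 — Complex power: S = V·I* = 7.6 - j0.1527 VA.
Step 8 — Real power: P = Re(S) = 7.6 W.
Step 9 — Reactive power: Q = Im(S) = -0.1527 VAR.
Step 10 — Apparent power: |S| = 7.602 VA.
Step 11 — Power factor: PF = P/|S| = 0.9998 (leading).

(a) P = 7.6 W  (b) Q = -0.1527 VAR  (c) S = 7.602 VA  (d) PF = 0.9998 (leading)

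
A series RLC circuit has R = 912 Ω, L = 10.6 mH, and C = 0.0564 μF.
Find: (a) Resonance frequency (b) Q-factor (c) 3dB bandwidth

Step 1 — Resonance: ω₀ = 1/√(LC) = 1/√(0.0106·5.64e-08) = 4.09e+04 rad/s.
Step 2 — f₀ = ω₀/(2π) = 6509 Hz.
Step 3 — Series Q: Q = ω₀L/R = 4.09e+04·0.0106/912 = 0.4754.
Step 4 — Bandwidth: Δω = ω₀/Q = 8.604e+04 rad/s; BW = Δω/(2π) = 1.369e+04 Hz.

(a) f₀ = 6509 Hz  (b) Q = 0.4754  (c) BW = 1.369e+04 Hz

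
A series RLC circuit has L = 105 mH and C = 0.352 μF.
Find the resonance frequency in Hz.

Step 1 — Resonance condition Im(Z)=0 gives ω₀ = 1/√(LC).
Step 2 — ω₀ = 1/√(0.105·3.52e-07) = 5202 rad/s.
Step 3 — f₀ = ω₀/(2π) = 827.9 Hz.

f₀ = 827.9 Hz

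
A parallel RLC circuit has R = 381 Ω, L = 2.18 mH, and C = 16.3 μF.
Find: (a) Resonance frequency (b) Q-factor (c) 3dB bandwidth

Step 1 — Resonance: ω₀ = 1/√(LC) = 1/√(0.00218·1.63e-05) = 5305 rad/s.
Step 2 — f₀ = ω₀/(2π) = 844.3 Hz.
Step 3 — Parallel Q: Q = R/(ω₀L) = 381/(5305·0.00218) = 32.95.
Step 4 — Bandwidth: Δω = ω₀/Q = 161 rad/s; BW = Δω/(2π) = 25.63 Hz.

(a) f₀ = 844.3 Hz  (b) Q = 32.95  (c) BW = 25.63 Hz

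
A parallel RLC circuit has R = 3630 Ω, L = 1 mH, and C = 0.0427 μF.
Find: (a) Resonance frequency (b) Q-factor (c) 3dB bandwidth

Step 1 — Resonance: ω₀ = 1/√(LC) = 1/√(0.001·4.27e-08) = 1.53e+05 rad/s.
Step 2 — f₀ = ω₀/(2π) = 2.436e+04 Hz.
Step 3 — Parallel Q: Q = R/(ω₀L) = 3630/(1.53e+05·0.001) = 23.72.
Step 4 — Bandwidth: Δω = ω₀/Q = 6452 rad/s; BW = Δω/(2π) = 1027 Hz.

(a) f₀ = 2.436e+04 Hz  (b) Q = 23.72  (c) BW = 1027 Hz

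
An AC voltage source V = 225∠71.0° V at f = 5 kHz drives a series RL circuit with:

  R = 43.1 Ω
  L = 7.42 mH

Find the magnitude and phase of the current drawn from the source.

Step 1 — Angular frequency: ω = 2π·f = 2π·5000 = 3.142e+04 rad/s.
Step 2 — Component impedances:
  R: Z = R = 43.1 Ω
  L: Z = jωL = j·3.142e+04·0.00742 = 0 + j233.1 Ω
Step 3 — Series combination: Z_total = R + L = 43.1 + j233.1 Ω = 237.1∠79.5° Ω.
Step 4 — Source phasor: V = 225∠71.0° V = 73.25 + j212.7 V.
Step 5 — Ohm's law: I = V / Z_total = (73.25 + j212.7) / (43.1 + j233.1) = 0.9387 - j0.1407 A.
Step 6 — Convert to polar: |I| = 0.9491 A, ∠I = -8.5°.

I = 0.9491∠-8.5° A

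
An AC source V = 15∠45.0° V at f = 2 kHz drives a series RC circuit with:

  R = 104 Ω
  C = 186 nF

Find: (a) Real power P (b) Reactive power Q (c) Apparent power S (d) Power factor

Step 1 — Angular frequency: ω = 2π·f = 2π·2000 = 1.257e+04 rad/s.
Step 2 — Component impedances:
  R: Z = R = 104 Ω
  C: Z = 1/(jωC) = -j/(ω·C) = 0 - j427.8 Ω
Step 3 — Series combination: Z_total = R + C = 104 - j427.8 Ω = 440.3∠-76.3° Ω.
Step 4 — Source phasor: V = 15∠45.0° V = 10.61 + j10.61 V.
Step 5 — Current: I = V / Z = -0.01772 + j0.0291 A = 0.03407∠121.3° A.
Step 6 — Complex power: S = V·I* = 0.1207 - j0.4966 VA.
Step 7 — Real power: P = Re(S) = 0.1207 W.
Step 8 — Reactive power: Q = Im(S) = -0.4966 VAR.
Step 9 — Apparent power: |S| = 0.511 VA.
Step 10 — Power factor: PF = P/|S| = 0.2362 (leading).

(a) P = 0.1207 W  (b) Q = -0.4966 VAR  (c) S = 0.511 VA  (d) PF = 0.2362 (leading)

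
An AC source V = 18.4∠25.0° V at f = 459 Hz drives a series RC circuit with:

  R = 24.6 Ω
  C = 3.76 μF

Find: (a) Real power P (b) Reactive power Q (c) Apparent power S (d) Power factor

Step 1 — Angular frequency: ω = 2π·f = 2π·459 = 2884 rad/s.
Step 2 — Component impedances:
  R: Z = R = 24.6 Ω
  C: Z = 1/(jωC) = -j/(ω·C) = 0 - j92.22 Ω
Step 3 — Series combination: Z_total = R + C = 24.6 - j92.22 Ω = 95.44∠-75.1° Ω.
Step 4 — Source phasor: V = 18.4∠25.0° V = 16.68 + j7.776 V.
Step 5 — Current: I = V / Z = -0.03369 + j0.1898 A = 0.1928∠100.1° A.
Step 6 — Complex power: S = V·I* = 0.9143 - j3.427 VA.
Step 7 — Real power: P = Re(S) = 0.9143 W.
Step 8 — Reactive power: Q = Im(S) = -3.427 VAR.
Step 9 — Apparent power: |S| = 3.547 VA.
Step 10 — Power factor: PF = P/|S| = 0.2577 (leading).

(a) P = 0.9143 W  (b) Q = -3.427 VAR  (c) S = 3.547 VA  (d) PF = 0.2577 (leading)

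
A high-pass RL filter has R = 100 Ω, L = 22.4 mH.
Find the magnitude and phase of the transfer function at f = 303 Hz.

Step 1 — Angular frequency: ω = 2π·303 = 1904 rad/s.
Step 2 — Transfer function: H(jω) = jωL/(R + jωL).
Step 3 — Numerator jωL = j·42.65; denominator R + jωL = 100 + j42.65.
Step 4 — H = 0.1539 + j0.3608.
Step 5 — Magnitude: |H| = 0.3923 (-8.1 dB); phase: φ = 66.9°.

|H| = 0.3923 (-8.1 dB), φ = 66.9°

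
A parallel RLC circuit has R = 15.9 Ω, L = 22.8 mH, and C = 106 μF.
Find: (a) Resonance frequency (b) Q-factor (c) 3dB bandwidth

Step 1 — Resonance: ω₀ = 1/√(LC) = 1/√(0.0228·0.000106) = 643.2 rad/s.
Step 2 — f₀ = ω₀/(2π) = 102.4 Hz.
Step 3 — Parallel Q: Q = R/(ω₀L) = 15.9/(643.2·0.0228) = 1.084.
Step 4 — Bandwidth: Δω = ω₀/Q = 593.3 rad/s; BW = Δω/(2π) = 94.43 Hz.

(a) f₀ = 102.4 Hz  (b) Q = 1.084  (c) BW = 94.43 Hz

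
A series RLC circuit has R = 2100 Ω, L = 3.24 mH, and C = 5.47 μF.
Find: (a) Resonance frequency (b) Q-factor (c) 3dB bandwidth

Step 1 — Resonance condition Im(Z)=0 gives ω₀ = 1/√(LC).
Step 2 — ω₀ = 1/√(0.00324·5.47e-06) = 7512 rad/s.
Step 3 — f₀ = ω₀/(2π) = 1196 Hz.
Step 4 — Series Q: Q = ω₀L/R = 7512·0.00324/2100 = 0.01159.
Step 5 — 3dB bandwidth: Δω = ω₀/Q = 6.481e+05 rad/s; BW = Δω/(2π) = 1.032e+05 Hz.

(a) f₀ = 1196 Hz  (b) Q = 0.01159  (c) BW = 1.032e+05 Hz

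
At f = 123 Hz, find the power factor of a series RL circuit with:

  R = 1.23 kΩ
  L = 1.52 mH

Step 1 — Angular frequency: ω = 2π·f = 2π·123 = 772.8 rad/s.
Step 2 — Component impedances:
  R: Z = R = 1230 Ω
  L: Z = jωL = j·772.8·0.00152 = 0 + j1.175 Ω
Step 3 — Series combination: Z_total = R + L = 1230 + j1.175 Ω = 1230∠0.1° Ω.
Step 4 — Power factor: PF = cos(φ) = Re(Z)/|Z| = 1230/1230 = 1.
Step 5 — Type: Im(Z) = 1.175 ⇒ lagging (phase φ = 0.1°).

PF = 1 (lagging, φ = 0.1°)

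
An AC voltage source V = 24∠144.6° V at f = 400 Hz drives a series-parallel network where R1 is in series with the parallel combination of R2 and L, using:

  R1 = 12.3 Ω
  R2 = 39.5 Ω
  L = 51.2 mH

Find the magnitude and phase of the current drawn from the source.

Step 1 — Angular frequency: ω = 2π·f = 2π·400 = 2513 rad/s.
Step 2 — Component impedances:
  R1: Z = R = 12.3 Ω
  R2: Z = R = 39.5 Ω
  L: Z = jωL = j·2513·0.0512 = 0 + j128.7 Ω
Step 3 — Parallel branch: R2 || L = 1/(1/R2 + 1/L) = 36.1 + j11.08 Ω.
Step 4 — Series with R1: Z_total = R1 + (R2 || L) = 48.4 + j11.08 Ω = 49.65∠12.9° Ω.
Step 5 — Source phasor: V = 24∠144.6° V = -19.56 + j13.9 V.
Step 6 — Ohm's law: I = V / Z_total = (-19.56 + j13.9) / (48.4 + j11.08) = -0.3216 + j0.3609 A.
Step 7 — Convert to polar: |I| = 0.4834 A, ∠I = 131.7°.

I = 0.4834∠131.7° A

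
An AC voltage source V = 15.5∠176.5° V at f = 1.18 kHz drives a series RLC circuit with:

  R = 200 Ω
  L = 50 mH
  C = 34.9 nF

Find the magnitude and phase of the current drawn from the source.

Step 1 — Angular frequency: ω = 2π·f = 2π·1180 = 7414 rad/s.
Step 2 — Component impedances:
  R: Z = R = 200 Ω
  L: Z = jωL = j·7414·0.05 = 0 + j370.7 Ω
  C: Z = 1/(jωC) = -j/(ω·C) = 0 - j3865 Ω
Step 3 — Series combination: Z_total = R + L + C = 200 - j3494 Ω = 3500∠-86.7° Ω.
Step 4 — Source phasor: V = 15.5∠176.5° V = -15.47 + j0.9463 V.
Step 5 — Ohm's law: I = V / Z_total = (-15.47 + j0.9463) / (200 - j3494) = -0.0005226 - j0.004398 A.
Step 6 — Convert to polar: |I| = 0.004429 A, ∠I = -96.8°.

I = 0.004429∠-96.8° A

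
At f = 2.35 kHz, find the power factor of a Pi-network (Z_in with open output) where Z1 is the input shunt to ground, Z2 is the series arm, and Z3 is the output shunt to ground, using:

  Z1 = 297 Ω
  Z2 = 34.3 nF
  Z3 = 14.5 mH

Step 1 — Angular frequency: ω = 2π·f = 2π·2350 = 1.477e+04 rad/s.
Step 2 — Component impedances:
  Z1: Z = R = 297 Ω
  Z2: Z = 1/(jωC) = -j/(ω·C) = 0 - j1975 Ω
  Z3: Z = jωL = j·1.477e+04·0.0145 = 0 + j214.1 Ω
Step 3 — With open output, the series arm Z2 and the output shunt Z3 appear in series to ground: Z2 + Z3 = 0 - j1760 Ω.
Step 4 — Parallel with input shunt Z1: Z_in = Z1 || (Z2 + Z3) = 288.8 - j48.72 Ω = 292.9∠-9.6° Ω.
Step 5 — Power factor: PF = cos(φ) = Re(Z)/|Z| = 288.78/292.86 = 0.9861.
Step 6 — Type: Im(Z) = -48.72 ⇒ leading (phase φ = -9.6°).

PF = 0.9861 (leading, φ = -9.6°)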